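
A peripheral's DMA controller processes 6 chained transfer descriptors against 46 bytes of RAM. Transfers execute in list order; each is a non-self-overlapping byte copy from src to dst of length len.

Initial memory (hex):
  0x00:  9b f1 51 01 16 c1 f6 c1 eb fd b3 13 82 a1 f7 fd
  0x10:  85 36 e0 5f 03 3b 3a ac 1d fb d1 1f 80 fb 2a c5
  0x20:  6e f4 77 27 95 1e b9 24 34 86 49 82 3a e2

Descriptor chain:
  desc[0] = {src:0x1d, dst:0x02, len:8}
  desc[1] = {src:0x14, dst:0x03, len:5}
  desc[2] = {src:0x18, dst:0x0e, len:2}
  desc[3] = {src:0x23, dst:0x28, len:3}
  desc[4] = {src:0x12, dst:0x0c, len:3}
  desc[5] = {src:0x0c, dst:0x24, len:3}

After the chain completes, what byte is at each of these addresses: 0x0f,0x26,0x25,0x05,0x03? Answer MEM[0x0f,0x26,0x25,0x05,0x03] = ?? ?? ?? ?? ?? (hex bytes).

  after D0: wrote 8B at 0x02 = fb2ac56ef4772795
  after D1: wrote 5B at 0x03 = 033b3aac1d
  after D2: wrote 2B at 0x0e = 1dfb
  after D3: wrote 3B at 0x28 = 27951e
  after D4: wrote 3B at 0x0c = e05f03
  after D5: wrote 3B at 0x24 = e05f03
query mem[0x0f]=0xfb, mem[0x26]=0x03, mem[0x25]=0x5f, mem[0x05]=0x3a, mem[0x03]=0x03

MEM[0x0f,0x26,0x25,0x05,0x03] = fb 03 5f 3a 03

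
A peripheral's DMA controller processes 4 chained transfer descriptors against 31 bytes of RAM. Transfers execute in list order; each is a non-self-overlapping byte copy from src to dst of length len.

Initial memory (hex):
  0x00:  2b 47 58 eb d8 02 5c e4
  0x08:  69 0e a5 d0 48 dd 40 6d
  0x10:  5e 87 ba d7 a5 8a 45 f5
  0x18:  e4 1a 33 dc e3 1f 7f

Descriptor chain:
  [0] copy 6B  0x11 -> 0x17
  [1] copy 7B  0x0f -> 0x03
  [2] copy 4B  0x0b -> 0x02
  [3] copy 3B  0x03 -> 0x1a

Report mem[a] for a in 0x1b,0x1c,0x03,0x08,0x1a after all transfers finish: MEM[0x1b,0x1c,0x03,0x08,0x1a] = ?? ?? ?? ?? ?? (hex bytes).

[0] 0x11->0x17 len=6 : 87 ba d7 a5 8a 45
[1] 0x0f->0x03 len=7 : 6d 5e 87 ba d7 a5 8a
[2] 0x0b->0x02 len=4 : d0 48 dd 40
[3] 0x03->0x1a len=3 : 48 dd 40
query mem[0x1b]=0xdd, mem[0x1c]=0x40, mem[0x03]=0x48, mem[0x08]=0xa5, mem[0x1a]=0x48

MEM[0x1b,0x1c,0x03,0x08,0x1a] = dd 40 48 a5 48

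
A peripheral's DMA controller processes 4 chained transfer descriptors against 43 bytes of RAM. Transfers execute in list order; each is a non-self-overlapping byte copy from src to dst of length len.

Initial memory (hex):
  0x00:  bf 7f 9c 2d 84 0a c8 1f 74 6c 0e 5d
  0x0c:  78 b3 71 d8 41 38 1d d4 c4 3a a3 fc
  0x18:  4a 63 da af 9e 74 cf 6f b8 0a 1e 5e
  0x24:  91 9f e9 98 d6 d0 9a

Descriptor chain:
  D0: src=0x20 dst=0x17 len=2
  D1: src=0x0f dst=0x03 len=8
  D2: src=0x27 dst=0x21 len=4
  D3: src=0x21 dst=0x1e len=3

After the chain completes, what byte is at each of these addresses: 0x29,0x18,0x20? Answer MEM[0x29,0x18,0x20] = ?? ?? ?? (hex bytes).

[0] 0x20->0x17 len=2 : b8 0a
[1] 0x0f->0x03 len=8 : d8 41 38 1d d4 c4 3a a3
[2] 0x27->0x21 len=4 : 98 d6 d0 9a
[3] 0x21->0x1e len=3 : 98 d6 d0
query mem[0x29]=0xd0, mem[0x18]=0x0a, mem[0x20]=0xd0

MEM[0x29,0x18,0x20] = d0 0a d0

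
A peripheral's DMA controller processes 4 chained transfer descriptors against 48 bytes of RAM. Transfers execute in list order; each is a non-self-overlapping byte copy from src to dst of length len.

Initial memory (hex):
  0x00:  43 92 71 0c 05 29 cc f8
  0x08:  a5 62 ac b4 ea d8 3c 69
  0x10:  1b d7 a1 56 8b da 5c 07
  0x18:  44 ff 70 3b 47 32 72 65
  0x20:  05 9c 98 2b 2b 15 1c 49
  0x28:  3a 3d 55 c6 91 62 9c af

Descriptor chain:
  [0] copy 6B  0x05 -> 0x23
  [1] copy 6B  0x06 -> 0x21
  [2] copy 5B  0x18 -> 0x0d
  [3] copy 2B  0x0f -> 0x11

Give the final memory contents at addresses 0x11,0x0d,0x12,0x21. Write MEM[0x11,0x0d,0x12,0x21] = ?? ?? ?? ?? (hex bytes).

  after D0: wrote 6B at 0x23 = 29ccf8a562ac
  after D1: wrote 6B at 0x21 = ccf8a562acb4
  after D2: wrote 5B at 0x0d = 44ff703b47
  after D3: wrote 2B at 0x11 = 703b
query mem[0x11]=0x70, mem[0x0d]=0x44, mem[0x12]=0x3b, mem[0x21]=0xcc

MEM[0x11,0x0d,0x12,0x21] = 70 44 3b cc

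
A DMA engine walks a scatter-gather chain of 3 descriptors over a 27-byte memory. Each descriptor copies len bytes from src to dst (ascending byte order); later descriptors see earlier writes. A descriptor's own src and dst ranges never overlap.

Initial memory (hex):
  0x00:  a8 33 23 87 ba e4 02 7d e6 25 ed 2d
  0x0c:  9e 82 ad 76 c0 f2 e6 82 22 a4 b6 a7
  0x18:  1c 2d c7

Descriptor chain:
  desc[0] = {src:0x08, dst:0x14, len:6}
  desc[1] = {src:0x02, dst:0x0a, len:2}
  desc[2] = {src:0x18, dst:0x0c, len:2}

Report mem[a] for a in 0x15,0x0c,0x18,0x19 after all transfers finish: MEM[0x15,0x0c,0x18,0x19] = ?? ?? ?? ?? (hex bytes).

D0: mem[0x14..0x19] <- [e6 25 ed 2d 9e 82]
D1: mem[0x0a..0x0b] <- [23 87]
D2: mem[0x0c..0x0d] <- [9e 82]
query mem[0x15]=0x25, mem[0x0c]=0x9e, mem[0x18]=0x9e, mem[0x19]=0x82

MEM[0x15,0x0c,0x18,0x19] = 25 9e 9e 82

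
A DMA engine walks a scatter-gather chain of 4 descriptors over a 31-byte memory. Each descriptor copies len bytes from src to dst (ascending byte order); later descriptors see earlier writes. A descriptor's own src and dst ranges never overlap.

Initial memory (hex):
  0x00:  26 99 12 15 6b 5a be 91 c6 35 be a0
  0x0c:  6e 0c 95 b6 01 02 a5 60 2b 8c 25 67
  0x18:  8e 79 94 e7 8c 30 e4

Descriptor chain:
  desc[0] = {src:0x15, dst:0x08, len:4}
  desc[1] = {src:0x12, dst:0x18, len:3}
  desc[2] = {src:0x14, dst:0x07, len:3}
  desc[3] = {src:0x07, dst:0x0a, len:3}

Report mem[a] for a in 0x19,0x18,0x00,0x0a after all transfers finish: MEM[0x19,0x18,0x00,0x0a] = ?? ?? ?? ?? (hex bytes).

#0 dst[0x08+4] := {0x8c,0x25,0x67,0x8e}
#1 dst[0x18+3] := {0xa5,0x60,0x2b}
#2 dst[0x07+3] := {0x2b,0x8c,0x25}
#3 dst[0x0a+3] := {0x2b,0x8c,0x25}
query mem[0x19]=0x60, mem[0x18]=0xa5, mem[0x00]=0x26, mem[0x0a]=0x2b

MEM[0x19,0x18,0x00,0x0a] = 60 a5 26 2b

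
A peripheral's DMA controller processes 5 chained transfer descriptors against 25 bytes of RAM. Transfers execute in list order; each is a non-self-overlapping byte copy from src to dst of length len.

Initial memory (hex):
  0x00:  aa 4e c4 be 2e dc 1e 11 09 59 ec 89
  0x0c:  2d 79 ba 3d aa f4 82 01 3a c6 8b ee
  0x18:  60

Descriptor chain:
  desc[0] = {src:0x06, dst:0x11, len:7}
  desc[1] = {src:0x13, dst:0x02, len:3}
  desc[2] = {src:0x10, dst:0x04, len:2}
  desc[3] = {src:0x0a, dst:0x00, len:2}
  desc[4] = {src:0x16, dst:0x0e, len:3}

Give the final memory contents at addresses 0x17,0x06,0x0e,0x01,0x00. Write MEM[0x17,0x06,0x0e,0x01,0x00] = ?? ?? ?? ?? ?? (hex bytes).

MEM[0x17,0x06,0x0e,0x01,0x00] = 2d 1e 89 89 ec

#0 dst[0x11+7] := {0x1e,0x11,0x09,0x59,0xec,0x89,0x2d}
#1 dst[0x02+3] := {0x09,0x59,0xec}
#2 dst[0x04+2] := {0xaa,0x1e}
#3 dst[0x00+2] := {0xec,0x89}
#4 dst[0x0e+3] := {0x89,0x2d,0x60}
query mem[0x17]=0x2d, mem[0x06]=0x1e, mem[0x0e]=0x89, mem[0x01]=0x89, mem[0x00]=0xec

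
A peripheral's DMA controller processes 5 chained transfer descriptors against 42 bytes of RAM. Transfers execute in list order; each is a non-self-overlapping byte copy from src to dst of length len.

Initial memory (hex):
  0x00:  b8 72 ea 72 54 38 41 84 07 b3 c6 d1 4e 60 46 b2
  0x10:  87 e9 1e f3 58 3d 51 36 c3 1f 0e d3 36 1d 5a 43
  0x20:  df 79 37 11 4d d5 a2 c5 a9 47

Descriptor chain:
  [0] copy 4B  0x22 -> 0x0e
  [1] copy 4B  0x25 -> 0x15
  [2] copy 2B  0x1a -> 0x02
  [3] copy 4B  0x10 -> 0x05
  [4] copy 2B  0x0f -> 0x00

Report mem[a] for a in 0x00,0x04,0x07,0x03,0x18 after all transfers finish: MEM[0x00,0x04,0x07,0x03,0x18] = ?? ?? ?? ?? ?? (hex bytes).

[0] 0x22->0x0e len=4 : 37 11 4d d5
[1] 0x25->0x15 len=4 : d5 a2 c5 a9
[2] 0x1a->0x02 len=2 : 0e d3
[3] 0x10->0x05 len=4 : 4d d5 1e f3
[4] 0x0f->0x00 len=2 : 11 4d
query mem[0x00]=0x11, mem[0x04]=0x54, mem[0x07]=0x1e, mem[0x03]=0xd3, mem[0x18]=0xa9

MEM[0x00,0x04,0x07,0x03,0x18] = 11 54 1e d3 a9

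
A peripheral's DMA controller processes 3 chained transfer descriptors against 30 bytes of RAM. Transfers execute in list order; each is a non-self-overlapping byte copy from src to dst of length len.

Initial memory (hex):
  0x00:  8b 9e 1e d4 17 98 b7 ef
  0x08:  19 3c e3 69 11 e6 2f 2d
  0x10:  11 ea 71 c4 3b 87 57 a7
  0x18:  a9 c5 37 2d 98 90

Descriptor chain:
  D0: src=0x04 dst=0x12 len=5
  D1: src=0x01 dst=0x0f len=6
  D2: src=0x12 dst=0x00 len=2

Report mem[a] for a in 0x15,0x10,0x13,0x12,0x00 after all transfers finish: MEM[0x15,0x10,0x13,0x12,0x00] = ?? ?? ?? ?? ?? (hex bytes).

MEM[0x15,0x10,0x13,0x12,0x00] = ef 1e 98 17 17

[0] 0x04->0x12 len=5 : 17 98 b7 ef 19
[1] 0x01->0x0f len=6 : 9e 1e d4 17 98 b7
[2] 0x12->0x00 len=2 : 17 98
query mem[0x15]=0xef, mem[0x10]=0x1e, mem[0x13]=0x98, mem[0x12]=0x17, mem[0x00]=0x17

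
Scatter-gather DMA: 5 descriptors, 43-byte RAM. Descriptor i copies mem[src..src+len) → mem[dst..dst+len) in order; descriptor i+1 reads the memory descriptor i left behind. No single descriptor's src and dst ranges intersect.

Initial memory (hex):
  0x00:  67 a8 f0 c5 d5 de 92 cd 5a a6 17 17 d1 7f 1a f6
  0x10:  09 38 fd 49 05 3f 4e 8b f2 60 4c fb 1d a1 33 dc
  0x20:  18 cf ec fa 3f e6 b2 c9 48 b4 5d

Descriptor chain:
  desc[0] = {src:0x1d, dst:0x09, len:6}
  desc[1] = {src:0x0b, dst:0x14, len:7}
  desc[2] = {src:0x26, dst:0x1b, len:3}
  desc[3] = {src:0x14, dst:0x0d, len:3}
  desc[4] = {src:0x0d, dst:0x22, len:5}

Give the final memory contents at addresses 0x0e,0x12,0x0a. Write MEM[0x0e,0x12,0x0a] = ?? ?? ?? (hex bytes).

  after D0: wrote 6B at 0x09 = a133dc18cfec
  after D1: wrote 7B at 0x14 = dc18cfecf60938
  after D2: wrote 3B at 0x1b = b2c948
  after D3: wrote 3B at 0x0d = dc18cf
  after D4: wrote 5B at 0x22 = dc18cf0938
query mem[0x0e]=0x18, mem[0x12]=0xfd, mem[0x0a]=0x33

MEM[0x0e,0x12,0x0a] = 18 fd 33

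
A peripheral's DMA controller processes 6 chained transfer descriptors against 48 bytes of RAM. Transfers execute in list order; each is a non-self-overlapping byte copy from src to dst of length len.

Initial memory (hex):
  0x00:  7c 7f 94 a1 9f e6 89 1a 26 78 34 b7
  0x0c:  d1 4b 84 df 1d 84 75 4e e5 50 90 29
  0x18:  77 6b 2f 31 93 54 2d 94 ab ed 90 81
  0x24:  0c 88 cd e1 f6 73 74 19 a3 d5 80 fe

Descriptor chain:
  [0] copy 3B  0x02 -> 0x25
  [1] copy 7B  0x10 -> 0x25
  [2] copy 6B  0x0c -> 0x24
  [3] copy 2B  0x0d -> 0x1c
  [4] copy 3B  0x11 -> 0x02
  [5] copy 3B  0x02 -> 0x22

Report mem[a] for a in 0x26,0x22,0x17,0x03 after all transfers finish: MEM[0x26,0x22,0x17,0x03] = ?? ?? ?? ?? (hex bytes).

[0] 0x02->0x25 len=3 : 94 a1 9f
[1] 0x10->0x25 len=7 : 1d 84 75 4e e5 50 90
[2] 0x0c->0x24 len=6 : d1 4b 84 df 1d 84
[3] 0x0d->0x1c len=2 : 4b 84
[4] 0x11->0x02 len=3 : 84 75 4e
[5] 0x02->0x22 len=3 : 84 75 4e
query mem[0x26]=0x84, mem[0x22]=0x84, mem[0x17]=0x29, mem[0x03]=0x75

MEM[0x26,0x22,0x17,0x03] = 84 84 29 75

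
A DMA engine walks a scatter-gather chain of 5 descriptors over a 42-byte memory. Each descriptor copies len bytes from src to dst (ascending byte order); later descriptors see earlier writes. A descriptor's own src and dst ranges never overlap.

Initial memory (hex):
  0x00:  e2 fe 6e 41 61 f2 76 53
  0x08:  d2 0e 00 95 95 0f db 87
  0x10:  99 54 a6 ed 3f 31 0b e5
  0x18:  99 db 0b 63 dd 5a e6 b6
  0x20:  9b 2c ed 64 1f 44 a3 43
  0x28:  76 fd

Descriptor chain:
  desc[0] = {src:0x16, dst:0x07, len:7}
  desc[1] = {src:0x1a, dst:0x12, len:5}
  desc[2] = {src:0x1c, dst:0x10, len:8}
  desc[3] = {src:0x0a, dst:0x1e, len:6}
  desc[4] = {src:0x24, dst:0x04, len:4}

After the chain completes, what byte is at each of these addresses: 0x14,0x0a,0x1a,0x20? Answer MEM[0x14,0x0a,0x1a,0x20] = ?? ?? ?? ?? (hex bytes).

MEM[0x14,0x0a,0x1a,0x20] = 9b db 0b 63

D0: mem[0x07..0x0d] <- [0b e5 99 db 0b 63 dd]
D1: mem[0x12..0x16] <- [0b 63 dd 5a e6]
D2: mem[0x10..0x17] <- [dd 5a e6 b6 9b 2c ed 64]
D3: mem[0x1e..0x23] <- [db 0b 63 dd db 87]
D4: mem[0x04..0x07] <- [1f 44 a3 43]
query mem[0x14]=0x9b, mem[0x0a]=0xdb, mem[0x1a]=0x0b, mem[0x20]=0x63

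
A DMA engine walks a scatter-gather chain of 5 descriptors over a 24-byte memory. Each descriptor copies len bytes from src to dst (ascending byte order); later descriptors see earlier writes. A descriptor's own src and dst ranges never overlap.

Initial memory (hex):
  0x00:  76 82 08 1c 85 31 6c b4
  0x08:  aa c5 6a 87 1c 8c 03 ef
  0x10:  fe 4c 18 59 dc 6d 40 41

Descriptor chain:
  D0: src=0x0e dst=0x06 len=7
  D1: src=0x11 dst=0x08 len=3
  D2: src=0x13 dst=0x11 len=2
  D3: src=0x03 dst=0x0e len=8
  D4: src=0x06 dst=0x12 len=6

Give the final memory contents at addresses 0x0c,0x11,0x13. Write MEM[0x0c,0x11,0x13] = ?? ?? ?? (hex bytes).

[0] 0x0e->0x06 len=7 : 03 ef fe 4c 18 59 dc
[1] 0x11->0x08 len=3 : 4c 18 59
[2] 0x13->0x11 len=2 : 59 dc
[3] 0x03->0x0e len=8 : 1c 85 31 03 ef 4c 18 59
[4] 0x06->0x12 len=6 : 03 ef 4c 18 59 59
query mem[0x0c]=0xdc, mem[0x11]=0x03, mem[0x13]=0xef

MEM[0x0c,0x11,0x13] = dc 03 ef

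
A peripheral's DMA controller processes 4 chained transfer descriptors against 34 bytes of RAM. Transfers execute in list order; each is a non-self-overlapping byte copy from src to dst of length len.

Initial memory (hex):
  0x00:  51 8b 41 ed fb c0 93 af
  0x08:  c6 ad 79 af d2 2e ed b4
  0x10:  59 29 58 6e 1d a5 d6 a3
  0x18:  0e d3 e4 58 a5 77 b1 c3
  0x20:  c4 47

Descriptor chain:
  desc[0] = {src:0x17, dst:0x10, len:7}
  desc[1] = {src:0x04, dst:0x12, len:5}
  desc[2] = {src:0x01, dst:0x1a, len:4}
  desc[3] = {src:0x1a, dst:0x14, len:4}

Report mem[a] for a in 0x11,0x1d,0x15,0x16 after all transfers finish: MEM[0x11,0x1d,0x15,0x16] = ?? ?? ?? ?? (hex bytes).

MEM[0x11,0x1d,0x15,0x16] = 0e fb 41 ed

D0: mem[0x10..0x16] <- [a3 0e d3 e4 58 a5 77]
D1: mem[0x12..0x16] <- [fb c0 93 af c6]
D2: mem[0x1a..0x1d] <- [8b 41 ed fb]
D3: mem[0x14..0x17] <- [8b 41 ed fb]
query mem[0x11]=0x0e, mem[0x1d]=0xfb, mem[0x15]=0x41, mem[0x16]=0xed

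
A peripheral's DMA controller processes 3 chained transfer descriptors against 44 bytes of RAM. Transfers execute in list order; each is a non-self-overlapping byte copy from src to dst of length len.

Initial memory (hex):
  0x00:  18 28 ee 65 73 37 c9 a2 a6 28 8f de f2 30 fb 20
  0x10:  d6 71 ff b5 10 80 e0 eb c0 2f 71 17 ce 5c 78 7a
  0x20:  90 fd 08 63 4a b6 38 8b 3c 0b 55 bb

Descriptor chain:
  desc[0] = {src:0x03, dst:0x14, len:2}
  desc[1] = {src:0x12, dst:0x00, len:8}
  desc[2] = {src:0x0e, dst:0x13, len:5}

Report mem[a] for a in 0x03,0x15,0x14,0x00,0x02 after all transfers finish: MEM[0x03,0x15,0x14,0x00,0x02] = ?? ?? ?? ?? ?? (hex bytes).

MEM[0x03,0x15,0x14,0x00,0x02] = 73 d6 20 ff 65

[0] 0x03->0x14 len=2 : 65 73
[1] 0x12->0x00 len=8 : ff b5 65 73 e0 eb c0 2f
[2] 0x0e->0x13 len=5 : fb 20 d6 71 ff
query mem[0x03]=0x73, mem[0x15]=0xd6, mem[0x14]=0x20, mem[0x00]=0xff, mem[0x02]=0x65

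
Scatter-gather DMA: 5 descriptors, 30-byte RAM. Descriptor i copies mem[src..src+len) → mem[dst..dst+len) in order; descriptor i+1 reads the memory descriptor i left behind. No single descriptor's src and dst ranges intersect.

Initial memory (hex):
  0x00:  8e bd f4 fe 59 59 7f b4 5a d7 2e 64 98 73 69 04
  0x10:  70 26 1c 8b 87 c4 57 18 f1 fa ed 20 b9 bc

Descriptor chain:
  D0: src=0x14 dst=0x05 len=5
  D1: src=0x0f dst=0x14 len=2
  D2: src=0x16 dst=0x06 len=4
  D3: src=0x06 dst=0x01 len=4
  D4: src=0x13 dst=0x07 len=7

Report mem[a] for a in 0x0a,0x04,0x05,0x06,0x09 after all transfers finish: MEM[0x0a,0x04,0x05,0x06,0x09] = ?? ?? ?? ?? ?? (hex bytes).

D0: mem[0x05..0x09] <- [87 c4 57 18 f1]
D1: mem[0x14..0x15] <- [04 70]
D2: mem[0x06..0x09] <- [57 18 f1 fa]
D3: mem[0x01..0x04] <- [57 18 f1 fa]
D4: mem[0x07..0x0d] <- [8b 04 70 57 18 f1 fa]
query mem[0x0a]=0x57, mem[0x04]=0xfa, mem[0x05]=0x87, mem[0x06]=0x57, mem[0x09]=0x70

MEM[0x0a,0x04,0x05,0x06,0x09] = 57 fa 87 57 70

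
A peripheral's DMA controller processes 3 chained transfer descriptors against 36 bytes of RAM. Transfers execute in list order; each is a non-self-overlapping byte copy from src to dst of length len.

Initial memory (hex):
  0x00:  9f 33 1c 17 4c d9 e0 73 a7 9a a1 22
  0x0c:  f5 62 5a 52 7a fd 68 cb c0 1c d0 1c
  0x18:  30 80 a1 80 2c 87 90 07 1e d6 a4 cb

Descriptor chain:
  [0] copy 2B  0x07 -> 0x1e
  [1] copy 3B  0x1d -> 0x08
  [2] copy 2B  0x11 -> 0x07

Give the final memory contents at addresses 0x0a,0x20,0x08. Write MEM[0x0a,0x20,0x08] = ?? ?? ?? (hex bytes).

#0 dst[0x1e+2] := {0x73,0xa7}
#1 dst[0x08+3] := {0x87,0x73,0xa7}
#2 dst[0x07+2] := {0xfd,0x68}
query mem[0x0a]=0xa7, mem[0x20]=0x1e, mem[0x08]=0x68

MEM[0x0a,0x20,0x08] = a7 1e 68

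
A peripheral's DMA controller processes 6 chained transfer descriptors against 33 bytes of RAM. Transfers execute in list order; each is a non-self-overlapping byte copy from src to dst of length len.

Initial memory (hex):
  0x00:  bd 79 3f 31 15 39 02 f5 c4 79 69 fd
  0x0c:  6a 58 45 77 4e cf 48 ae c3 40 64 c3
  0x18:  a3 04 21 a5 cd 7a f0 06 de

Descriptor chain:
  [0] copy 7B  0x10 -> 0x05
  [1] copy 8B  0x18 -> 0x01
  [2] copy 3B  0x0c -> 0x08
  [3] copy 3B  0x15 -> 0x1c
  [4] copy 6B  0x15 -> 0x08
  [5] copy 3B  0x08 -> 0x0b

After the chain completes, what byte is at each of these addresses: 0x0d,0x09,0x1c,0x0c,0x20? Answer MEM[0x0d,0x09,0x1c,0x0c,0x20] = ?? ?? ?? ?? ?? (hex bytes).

  after D0: wrote 7B at 0x05 = 4ecf48aec34064
  after D1: wrote 8B at 0x01 = a30421a5cd7af006
  after D2: wrote 3B at 0x08 = 6a5845
  after D3: wrote 3B at 0x1c = 4064c3
  after D4: wrote 6B at 0x08 = 4064c3a30421
  after D5: wrote 3B at 0x0b = 4064c3
query mem[0x0d]=0xc3, mem[0x09]=0x64, mem[0x1c]=0x40, mem[0x0c]=0x64, mem[0x20]=0xde

MEM[0x0d,0x09,0x1c,0x0c,0x20] = c3 64 40 64 de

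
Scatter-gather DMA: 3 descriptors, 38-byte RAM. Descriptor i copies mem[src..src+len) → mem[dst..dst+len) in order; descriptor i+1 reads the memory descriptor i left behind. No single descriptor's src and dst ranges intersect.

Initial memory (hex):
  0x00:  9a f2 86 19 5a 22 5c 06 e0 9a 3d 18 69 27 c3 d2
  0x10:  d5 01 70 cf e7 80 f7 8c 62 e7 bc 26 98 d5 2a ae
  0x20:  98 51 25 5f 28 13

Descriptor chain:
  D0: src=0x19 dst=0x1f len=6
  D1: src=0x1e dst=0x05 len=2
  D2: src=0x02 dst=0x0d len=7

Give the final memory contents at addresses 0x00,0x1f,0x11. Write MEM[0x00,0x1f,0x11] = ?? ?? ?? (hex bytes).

MEM[0x00,0x1f,0x11] = 9a e7 e7

[0] 0x19->0x1f len=6 : e7 bc 26 98 d5 2a
[1] 0x1e->0x05 len=2 : 2a e7
[2] 0x02->0x0d len=7 : 86 19 5a 2a e7 06 e0
query mem[0x00]=0x9a, mem[0x1f]=0xe7, mem[0x11]=0xe7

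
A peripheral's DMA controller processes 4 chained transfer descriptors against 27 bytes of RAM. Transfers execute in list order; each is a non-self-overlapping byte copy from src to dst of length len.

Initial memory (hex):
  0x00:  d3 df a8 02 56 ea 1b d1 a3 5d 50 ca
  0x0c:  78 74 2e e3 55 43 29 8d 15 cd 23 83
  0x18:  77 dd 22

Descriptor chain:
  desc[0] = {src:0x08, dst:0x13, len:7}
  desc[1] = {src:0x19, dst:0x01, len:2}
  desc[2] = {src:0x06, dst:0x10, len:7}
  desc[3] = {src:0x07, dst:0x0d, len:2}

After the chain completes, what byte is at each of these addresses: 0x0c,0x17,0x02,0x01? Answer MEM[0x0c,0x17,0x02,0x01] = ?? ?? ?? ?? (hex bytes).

MEM[0x0c,0x17,0x02,0x01] = 78 78 22 2e

  after D0: wrote 7B at 0x13 = a35d50ca78742e
  after D1: wrote 2B at 0x01 = 2e22
  after D2: wrote 7B at 0x10 = 1bd1a35d50ca78
  after D3: wrote 2B at 0x0d = d1a3
query mem[0x0c]=0x78, mem[0x17]=0x78, mem[0x02]=0x22, mem[0x01]=0x2e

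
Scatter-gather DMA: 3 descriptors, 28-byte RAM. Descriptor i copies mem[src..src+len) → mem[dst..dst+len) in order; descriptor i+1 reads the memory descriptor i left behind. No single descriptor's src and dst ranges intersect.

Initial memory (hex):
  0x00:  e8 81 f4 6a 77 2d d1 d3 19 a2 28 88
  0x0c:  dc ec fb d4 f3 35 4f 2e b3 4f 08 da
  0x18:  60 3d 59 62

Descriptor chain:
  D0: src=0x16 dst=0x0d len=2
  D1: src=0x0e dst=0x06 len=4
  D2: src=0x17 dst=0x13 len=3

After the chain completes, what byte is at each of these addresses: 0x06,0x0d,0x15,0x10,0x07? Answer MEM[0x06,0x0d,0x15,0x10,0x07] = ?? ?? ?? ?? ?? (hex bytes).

D0: mem[0x0d..0x0e] <- [08 da]
D1: mem[0x06..0x09] <- [da d4 f3 35]
D2: mem[0x13..0x15] <- [da 60 3d]
query mem[0x06]=0xda, mem[0x0d]=0x08, mem[0x15]=0x3d, mem[0x10]=0xf3, mem[0x07]=0xd4

MEM[0x06,0x0d,0x15,0x10,0x07] = da 08 3d f3 d4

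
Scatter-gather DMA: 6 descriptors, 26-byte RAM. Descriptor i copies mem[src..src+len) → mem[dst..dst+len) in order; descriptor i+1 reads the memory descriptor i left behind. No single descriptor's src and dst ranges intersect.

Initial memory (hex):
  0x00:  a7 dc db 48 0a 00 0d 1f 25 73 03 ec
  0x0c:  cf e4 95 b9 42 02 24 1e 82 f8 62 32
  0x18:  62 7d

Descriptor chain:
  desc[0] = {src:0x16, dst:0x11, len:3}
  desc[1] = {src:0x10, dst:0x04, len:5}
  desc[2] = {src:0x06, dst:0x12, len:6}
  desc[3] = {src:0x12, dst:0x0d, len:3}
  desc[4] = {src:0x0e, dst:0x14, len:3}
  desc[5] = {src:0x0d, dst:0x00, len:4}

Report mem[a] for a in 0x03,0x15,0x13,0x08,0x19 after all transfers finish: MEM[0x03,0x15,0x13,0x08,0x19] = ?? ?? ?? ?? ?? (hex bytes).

MEM[0x03,0x15,0x13,0x08,0x19] = 42 82 62 82 7d

#0 dst[0x11+3] := {0x62,0x32,0x62}
#1 dst[0x04+5] := {0x42,0x62,0x32,0x62,0x82}
#2 dst[0x12+6] := {0x32,0x62,0x82,0x73,0x03,0xec}
#3 dst[0x0d+3] := {0x32,0x62,0x82}
#4 dst[0x14+3] := {0x62,0x82,0x42}
#5 dst[0x00+4] := {0x32,0x62,0x82,0x42}
query mem[0x03]=0x42, mem[0x15]=0x82, mem[0x13]=0x62, mem[0x08]=0x82, mem[0x19]=0x7d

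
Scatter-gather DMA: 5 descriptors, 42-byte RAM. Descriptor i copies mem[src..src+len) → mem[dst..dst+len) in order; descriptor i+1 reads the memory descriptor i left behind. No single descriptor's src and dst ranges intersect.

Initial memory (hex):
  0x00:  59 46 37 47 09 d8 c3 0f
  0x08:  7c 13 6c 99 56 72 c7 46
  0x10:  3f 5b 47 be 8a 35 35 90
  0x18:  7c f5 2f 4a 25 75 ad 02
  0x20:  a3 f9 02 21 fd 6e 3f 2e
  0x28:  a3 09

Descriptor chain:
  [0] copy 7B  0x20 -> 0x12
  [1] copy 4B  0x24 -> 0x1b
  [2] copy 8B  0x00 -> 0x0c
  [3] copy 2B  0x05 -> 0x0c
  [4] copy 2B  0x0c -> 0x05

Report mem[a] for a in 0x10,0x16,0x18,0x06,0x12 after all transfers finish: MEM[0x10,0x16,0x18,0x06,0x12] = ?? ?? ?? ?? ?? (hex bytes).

MEM[0x10,0x16,0x18,0x06,0x12] = 09 fd 3f c3 c3

D0: mem[0x12..0x18] <- [a3 f9 02 21 fd 6e 3f]
D1: mem[0x1b..0x1e] <- [fd 6e 3f 2e]
D2: mem[0x0c..0x13] <- [59 46 37 47 09 d8 c3 0f]
D3: mem[0x0c..0x0d] <- [d8 c3]
D4: mem[0x05..0x06] <- [d8 c3]
query mem[0x10]=0x09, mem[0x16]=0xfd, mem[0x18]=0x3f, mem[0x06]=0xc3, mem[0x12]=0xc3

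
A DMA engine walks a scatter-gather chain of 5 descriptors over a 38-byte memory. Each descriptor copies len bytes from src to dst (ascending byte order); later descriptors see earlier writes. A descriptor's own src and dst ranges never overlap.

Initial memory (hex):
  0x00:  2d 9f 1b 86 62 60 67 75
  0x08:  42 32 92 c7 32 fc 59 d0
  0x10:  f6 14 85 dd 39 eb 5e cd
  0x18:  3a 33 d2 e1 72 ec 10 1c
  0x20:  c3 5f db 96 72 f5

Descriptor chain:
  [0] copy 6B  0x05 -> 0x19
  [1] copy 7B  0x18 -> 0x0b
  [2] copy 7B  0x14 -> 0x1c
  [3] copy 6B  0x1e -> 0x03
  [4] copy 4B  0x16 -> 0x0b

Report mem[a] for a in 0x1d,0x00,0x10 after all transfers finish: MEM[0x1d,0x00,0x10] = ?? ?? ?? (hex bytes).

  after D0: wrote 6B at 0x19 = 606775423292
  after D1: wrote 7B at 0x0b = 3a606775423292
  after D2: wrote 7B at 0x1c = 39eb5ecd3a6067
  after D3: wrote 6B at 0x03 = 5ecd3a606796
  after D4: wrote 4B at 0x0b = 5ecd3a60
query mem[0x1d]=0xeb, mem[0x00]=0x2d, mem[0x10]=0x32

MEM[0x1d,0x00,0x10] = eb 2d 32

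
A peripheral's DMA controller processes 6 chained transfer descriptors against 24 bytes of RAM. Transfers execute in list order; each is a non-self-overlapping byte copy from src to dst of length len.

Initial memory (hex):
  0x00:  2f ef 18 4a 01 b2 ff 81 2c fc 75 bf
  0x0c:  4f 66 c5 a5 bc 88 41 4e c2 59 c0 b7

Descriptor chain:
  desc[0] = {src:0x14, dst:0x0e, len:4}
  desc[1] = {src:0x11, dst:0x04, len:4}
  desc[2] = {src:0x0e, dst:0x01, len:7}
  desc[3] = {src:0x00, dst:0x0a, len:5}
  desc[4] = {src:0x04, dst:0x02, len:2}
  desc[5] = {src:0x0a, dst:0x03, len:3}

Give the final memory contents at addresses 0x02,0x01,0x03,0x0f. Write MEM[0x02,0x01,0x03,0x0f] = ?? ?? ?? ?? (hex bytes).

MEM[0x02,0x01,0x03,0x0f] = b7 c2 2f 59

[0] 0x14->0x0e len=4 : c2 59 c0 b7
[1] 0x11->0x04 len=4 : b7 41 4e c2
[2] 0x0e->0x01 len=7 : c2 59 c0 b7 41 4e c2
[3] 0x00->0x0a len=5 : 2f c2 59 c0 b7
[4] 0x04->0x02 len=2 : b7 41
[5] 0x0a->0x03 len=3 : 2f c2 59
query mem[0x02]=0xb7, mem[0x01]=0xc2, mem[0x03]=0x2f, mem[0x0f]=0x59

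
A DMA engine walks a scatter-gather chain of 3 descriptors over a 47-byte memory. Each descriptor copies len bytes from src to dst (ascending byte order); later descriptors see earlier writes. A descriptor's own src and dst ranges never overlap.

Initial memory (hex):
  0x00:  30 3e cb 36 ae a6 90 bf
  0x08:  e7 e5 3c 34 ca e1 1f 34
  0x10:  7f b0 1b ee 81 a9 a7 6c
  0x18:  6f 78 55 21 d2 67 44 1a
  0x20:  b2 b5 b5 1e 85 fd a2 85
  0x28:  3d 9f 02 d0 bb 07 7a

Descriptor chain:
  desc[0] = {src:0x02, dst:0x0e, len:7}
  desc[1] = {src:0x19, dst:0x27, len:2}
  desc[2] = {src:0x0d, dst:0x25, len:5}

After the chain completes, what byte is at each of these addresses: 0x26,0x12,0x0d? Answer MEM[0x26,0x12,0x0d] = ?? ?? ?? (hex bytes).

MEM[0x26,0x12,0x0d] = cb 90 e1

D0: mem[0x0e..0x14] <- [cb 36 ae a6 90 bf e7]
D1: mem[0x27..0x28] <- [78 55]
D2: mem[0x25..0x29] <- [e1 cb 36 ae a6]
query mem[0x26]=0xcb, mem[0x12]=0x90, mem[0x0d]=0xe1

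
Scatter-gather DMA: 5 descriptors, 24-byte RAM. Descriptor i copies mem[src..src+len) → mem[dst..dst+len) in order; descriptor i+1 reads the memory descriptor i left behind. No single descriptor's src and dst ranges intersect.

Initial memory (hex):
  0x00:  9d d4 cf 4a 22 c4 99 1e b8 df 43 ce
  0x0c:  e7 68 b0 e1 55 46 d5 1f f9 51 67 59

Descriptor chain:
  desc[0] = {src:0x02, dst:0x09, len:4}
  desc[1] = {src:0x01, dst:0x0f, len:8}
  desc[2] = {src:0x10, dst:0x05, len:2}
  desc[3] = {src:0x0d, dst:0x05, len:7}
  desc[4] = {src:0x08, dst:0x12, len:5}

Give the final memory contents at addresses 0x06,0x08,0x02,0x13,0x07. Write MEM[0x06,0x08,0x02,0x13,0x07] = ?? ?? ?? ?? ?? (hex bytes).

MEM[0x06,0x08,0x02,0x13,0x07] = b0 cf cf 4a d4

#0 dst[0x09+4] := {0xcf,0x4a,0x22,0xc4}
#1 dst[0x0f+8] := {0xd4,0xcf,0x4a,0x22,0xc4,0x99,0x1e,0xb8}
#2 dst[0x05+2] := {0xcf,0x4a}
#3 dst[0x05+7] := {0x68,0xb0,0xd4,0xcf,0x4a,0x22,0xc4}
#4 dst[0x12+5] := {0xcf,0x4a,0x22,0xc4,0xc4}
query mem[0x06]=0xb0, mem[0x08]=0xcf, mem[0x02]=0xcf, mem[0x13]=0x4a, mem[0x07]=0xd4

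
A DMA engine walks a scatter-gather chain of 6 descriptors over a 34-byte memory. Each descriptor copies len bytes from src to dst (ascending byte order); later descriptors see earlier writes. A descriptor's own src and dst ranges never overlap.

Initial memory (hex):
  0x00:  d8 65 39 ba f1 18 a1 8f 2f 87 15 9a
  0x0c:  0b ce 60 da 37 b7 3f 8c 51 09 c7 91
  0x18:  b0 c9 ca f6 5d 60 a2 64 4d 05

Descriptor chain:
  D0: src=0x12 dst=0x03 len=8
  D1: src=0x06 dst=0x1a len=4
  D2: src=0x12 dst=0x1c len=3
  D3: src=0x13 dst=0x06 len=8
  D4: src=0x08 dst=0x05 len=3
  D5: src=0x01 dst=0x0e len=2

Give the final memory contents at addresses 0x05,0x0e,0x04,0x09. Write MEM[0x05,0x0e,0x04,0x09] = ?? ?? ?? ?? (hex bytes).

MEM[0x05,0x0e,0x04,0x09] = 09 65 8c c7

[0] 0x12->0x03 len=8 : 3f 8c 51 09 c7 91 b0 c9
[1] 0x06->0x1a len=4 : 09 c7 91 b0
[2] 0x12->0x1c len=3 : 3f 8c 51
[3] 0x13->0x06 len=8 : 8c 51 09 c7 91 b0 c9 09
[4] 0x08->0x05 len=3 : 09 c7 91
[5] 0x01->0x0e len=2 : 65 39
query mem[0x05]=0x09, mem[0x0e]=0x65, mem[0x04]=0x8c, mem[0x09]=0xc7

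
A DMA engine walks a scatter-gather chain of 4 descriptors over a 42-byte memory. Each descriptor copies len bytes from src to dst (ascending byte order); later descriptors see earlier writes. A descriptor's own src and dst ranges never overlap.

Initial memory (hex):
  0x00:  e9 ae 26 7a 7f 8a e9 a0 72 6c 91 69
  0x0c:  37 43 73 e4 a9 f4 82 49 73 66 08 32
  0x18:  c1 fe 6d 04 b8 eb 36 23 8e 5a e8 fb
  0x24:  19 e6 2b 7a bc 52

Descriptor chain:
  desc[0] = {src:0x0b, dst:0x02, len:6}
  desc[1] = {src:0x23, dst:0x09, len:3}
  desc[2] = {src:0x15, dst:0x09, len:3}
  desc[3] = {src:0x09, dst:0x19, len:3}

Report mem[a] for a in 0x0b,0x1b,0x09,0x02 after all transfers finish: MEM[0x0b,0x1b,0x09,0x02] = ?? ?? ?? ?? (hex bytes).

MEM[0x0b,0x1b,0x09,0x02] = 32 32 66 69

#0 dst[0x02+6] := {0x69,0x37,0x43,0x73,0xe4,0xa9}
#1 dst[0x09+3] := {0xfb,0x19,0xe6}
#2 dst[0x09+3] := {0x66,0x08,0x32}
#3 dst[0x19+3] := {0x66,0x08,0x32}
query mem[0x0b]=0x32, mem[0x1b]=0x32, mem[0x09]=0x66, mem[0x02]=0x69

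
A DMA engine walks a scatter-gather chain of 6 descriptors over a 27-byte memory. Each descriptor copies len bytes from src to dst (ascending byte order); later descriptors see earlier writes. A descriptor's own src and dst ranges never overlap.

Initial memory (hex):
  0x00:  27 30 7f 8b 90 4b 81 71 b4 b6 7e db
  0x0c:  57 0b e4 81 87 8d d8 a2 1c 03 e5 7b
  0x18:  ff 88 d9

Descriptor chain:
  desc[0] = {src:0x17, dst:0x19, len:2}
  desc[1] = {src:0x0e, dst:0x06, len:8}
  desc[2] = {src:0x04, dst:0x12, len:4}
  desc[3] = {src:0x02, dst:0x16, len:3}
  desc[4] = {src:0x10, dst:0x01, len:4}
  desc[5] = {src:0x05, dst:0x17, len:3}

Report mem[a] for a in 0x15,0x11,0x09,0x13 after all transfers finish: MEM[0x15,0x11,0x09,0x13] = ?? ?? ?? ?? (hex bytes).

[0] 0x17->0x19 len=2 : 7b ff
[1] 0x0e->0x06 len=8 : e4 81 87 8d d8 a2 1c 03
[2] 0x04->0x12 len=4 : 90 4b e4 81
[3] 0x02->0x16 len=3 : 7f 8b 90
[4] 0x10->0x01 len=4 : 87 8d 90 4b
[5] 0x05->0x17 len=3 : 4b e4 81
query mem[0x15]=0x81, mem[0x11]=0x8d, mem[0x09]=0x8d, mem[0x13]=0x4b

MEM[0x15,0x11,0x09,0x13] = 81 8d 8d 4b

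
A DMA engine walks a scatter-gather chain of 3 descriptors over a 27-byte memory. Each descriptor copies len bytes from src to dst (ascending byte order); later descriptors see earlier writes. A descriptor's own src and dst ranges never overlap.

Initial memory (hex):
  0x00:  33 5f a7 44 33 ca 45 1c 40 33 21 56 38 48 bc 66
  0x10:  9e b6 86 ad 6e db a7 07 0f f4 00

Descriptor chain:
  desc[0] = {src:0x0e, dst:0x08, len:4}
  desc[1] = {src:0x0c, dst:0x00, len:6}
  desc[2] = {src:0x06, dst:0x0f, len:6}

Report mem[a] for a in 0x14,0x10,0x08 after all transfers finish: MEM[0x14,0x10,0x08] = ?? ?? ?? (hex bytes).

MEM[0x14,0x10,0x08] = b6 1c bc

D0: mem[0x08..0x0b] <- [bc 66 9e b6]
D1: mem[0x00..0x05] <- [38 48 bc 66 9e b6]
D2: mem[0x0f..0x14] <- [45 1c bc 66 9e b6]
query mem[0x14]=0xb6, mem[0x10]=0x1c, mem[0x08]=0xbc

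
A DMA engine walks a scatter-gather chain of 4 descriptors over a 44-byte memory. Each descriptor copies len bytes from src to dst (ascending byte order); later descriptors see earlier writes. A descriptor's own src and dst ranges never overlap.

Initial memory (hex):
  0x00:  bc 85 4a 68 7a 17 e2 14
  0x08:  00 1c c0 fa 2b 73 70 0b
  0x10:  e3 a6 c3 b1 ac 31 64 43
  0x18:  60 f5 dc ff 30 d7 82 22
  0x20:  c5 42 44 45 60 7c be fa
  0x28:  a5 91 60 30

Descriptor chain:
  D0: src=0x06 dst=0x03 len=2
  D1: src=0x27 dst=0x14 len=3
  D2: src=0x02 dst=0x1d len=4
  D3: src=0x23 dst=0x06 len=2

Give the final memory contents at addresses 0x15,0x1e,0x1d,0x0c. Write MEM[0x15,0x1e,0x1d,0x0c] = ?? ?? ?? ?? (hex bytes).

D0: mem[0x03..0x04] <- [e2 14]
D1: mem[0x14..0x16] <- [fa a5 91]
D2: mem[0x1d..0x20] <- [4a e2 14 17]
D3: mem[0x06..0x07] <- [45 60]
query mem[0x15]=0xa5, mem[0x1e]=0xe2, mem[0x1d]=0x4a, mem[0x0c]=0x2b

MEM[0x15,0x1e,0x1d,0x0c] = a5 e2 4a 2b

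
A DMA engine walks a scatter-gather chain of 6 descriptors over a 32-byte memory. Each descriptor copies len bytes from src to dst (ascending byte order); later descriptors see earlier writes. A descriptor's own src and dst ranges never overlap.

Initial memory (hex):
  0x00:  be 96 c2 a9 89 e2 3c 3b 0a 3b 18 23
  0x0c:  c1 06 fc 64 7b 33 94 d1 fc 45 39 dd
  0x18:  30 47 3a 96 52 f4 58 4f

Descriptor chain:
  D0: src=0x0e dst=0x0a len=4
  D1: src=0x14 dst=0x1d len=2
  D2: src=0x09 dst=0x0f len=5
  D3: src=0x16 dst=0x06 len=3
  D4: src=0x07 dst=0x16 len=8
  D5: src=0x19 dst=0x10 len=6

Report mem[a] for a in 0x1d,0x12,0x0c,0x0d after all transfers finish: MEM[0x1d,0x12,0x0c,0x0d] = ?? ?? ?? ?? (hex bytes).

[0] 0x0e->0x0a len=4 : fc 64 7b 33
[1] 0x14->0x1d len=2 : fc 45
[2] 0x09->0x0f len=5 : 3b fc 64 7b 33
[3] 0x16->0x06 len=3 : 39 dd 30
[4] 0x07->0x16 len=8 : dd 30 3b fc 64 7b 33 fc
[5] 0x19->0x10 len=6 : fc 64 7b 33 fc 45
query mem[0x1d]=0xfc, mem[0x12]=0x7b, mem[0x0c]=0x7b, mem[0x0d]=0x33

MEM[0x1d,0x12,0x0c,0x0d] = fc 7b 7b 33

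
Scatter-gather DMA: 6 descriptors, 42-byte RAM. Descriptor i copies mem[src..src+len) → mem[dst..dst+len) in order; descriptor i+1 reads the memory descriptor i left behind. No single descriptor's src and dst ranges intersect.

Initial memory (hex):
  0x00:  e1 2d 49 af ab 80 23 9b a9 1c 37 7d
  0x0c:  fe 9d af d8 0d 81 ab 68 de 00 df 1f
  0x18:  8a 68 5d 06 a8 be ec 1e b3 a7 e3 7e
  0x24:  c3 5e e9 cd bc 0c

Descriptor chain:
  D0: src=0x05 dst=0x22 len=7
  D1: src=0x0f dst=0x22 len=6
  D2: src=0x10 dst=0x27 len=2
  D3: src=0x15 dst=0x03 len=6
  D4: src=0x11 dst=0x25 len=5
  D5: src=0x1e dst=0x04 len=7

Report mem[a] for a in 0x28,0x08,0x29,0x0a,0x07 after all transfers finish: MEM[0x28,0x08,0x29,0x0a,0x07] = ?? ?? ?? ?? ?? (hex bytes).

MEM[0x28,0x08,0x29,0x0a,0x07] = de d8 00 81 a7

D0: mem[0x22..0x28] <- [80 23 9b a9 1c 37 7d]
D1: mem[0x22..0x27] <- [d8 0d 81 ab 68 de]
D2: mem[0x27..0x28] <- [0d 81]
D3: mem[0x03..0x08] <- [00 df 1f 8a 68 5d]
D4: mem[0x25..0x29] <- [81 ab 68 de 00]
D5: mem[0x04..0x0a] <- [ec 1e b3 a7 d8 0d 81]
query mem[0x28]=0xde, mem[0x08]=0xd8, mem[0x29]=0x00, mem[0x0a]=0x81, mem[0x07]=0xa7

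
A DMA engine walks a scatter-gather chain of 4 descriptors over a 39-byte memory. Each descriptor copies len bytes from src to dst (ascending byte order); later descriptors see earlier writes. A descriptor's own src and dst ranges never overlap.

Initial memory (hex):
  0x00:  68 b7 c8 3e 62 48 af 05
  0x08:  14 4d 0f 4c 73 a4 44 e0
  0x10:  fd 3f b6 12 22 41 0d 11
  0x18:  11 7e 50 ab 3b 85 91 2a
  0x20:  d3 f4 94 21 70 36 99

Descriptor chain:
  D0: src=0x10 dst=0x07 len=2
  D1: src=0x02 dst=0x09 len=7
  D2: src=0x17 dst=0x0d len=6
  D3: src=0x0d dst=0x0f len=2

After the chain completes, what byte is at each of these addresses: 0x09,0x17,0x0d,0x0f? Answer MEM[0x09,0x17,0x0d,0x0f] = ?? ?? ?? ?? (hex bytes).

MEM[0x09,0x17,0x0d,0x0f] = c8 11 11 11

  after D0: wrote 2B at 0x07 = fd3f
  after D1: wrote 7B at 0x09 = c83e6248affd3f
  after D2: wrote 6B at 0x0d = 11117e50ab3b
  after D3: wrote 2B at 0x0f = 1111
query mem[0x09]=0xc8, mem[0x17]=0x11, mem[0x0d]=0x11, mem[0x0f]=0x11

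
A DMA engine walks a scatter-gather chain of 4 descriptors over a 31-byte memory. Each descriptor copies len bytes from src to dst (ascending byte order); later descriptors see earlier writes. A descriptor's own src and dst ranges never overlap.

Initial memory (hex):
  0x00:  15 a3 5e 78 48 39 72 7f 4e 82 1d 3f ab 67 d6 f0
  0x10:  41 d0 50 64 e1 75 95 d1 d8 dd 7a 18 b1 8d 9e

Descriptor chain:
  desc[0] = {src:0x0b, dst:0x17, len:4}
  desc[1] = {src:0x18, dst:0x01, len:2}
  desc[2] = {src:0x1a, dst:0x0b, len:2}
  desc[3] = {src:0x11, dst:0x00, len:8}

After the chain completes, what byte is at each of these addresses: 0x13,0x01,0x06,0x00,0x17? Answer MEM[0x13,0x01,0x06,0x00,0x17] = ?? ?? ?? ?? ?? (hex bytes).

MEM[0x13,0x01,0x06,0x00,0x17] = 64 50 3f d0 3f

#0 dst[0x17+4] := {0x3f,0xab,0x67,0xd6}
#1 dst[0x01+2] := {0xab,0x67}
#2 dst[0x0b+2] := {0xd6,0x18}
#3 dst[0x00+8] := {0xd0,0x50,0x64,0xe1,0x75,0x95,0x3f,0xab}
query mem[0x13]=0x64, mem[0x01]=0x50, mem[0x06]=0x3f, mem[0x00]=0xd0, mem[0x17]=0x3f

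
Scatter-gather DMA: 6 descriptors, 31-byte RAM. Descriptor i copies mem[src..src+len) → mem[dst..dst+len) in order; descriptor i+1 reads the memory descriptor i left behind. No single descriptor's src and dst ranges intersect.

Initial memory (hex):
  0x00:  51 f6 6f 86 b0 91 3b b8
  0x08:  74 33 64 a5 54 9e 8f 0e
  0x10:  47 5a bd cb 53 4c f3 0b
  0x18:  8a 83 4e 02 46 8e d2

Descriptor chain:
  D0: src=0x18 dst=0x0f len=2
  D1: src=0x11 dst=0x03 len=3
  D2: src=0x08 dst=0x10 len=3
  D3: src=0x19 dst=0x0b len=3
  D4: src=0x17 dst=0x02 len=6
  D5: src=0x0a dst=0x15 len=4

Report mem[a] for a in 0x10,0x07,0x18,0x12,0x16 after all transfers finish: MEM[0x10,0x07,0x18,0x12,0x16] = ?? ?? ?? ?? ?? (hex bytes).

MEM[0x10,0x07,0x18,0x12,0x16] = 74 46 02 64 83

[0] 0x18->0x0f len=2 : 8a 83
[1] 0x11->0x03 len=3 : 5a bd cb
[2] 0x08->0x10 len=3 : 74 33 64
[3] 0x19->0x0b len=3 : 83 4e 02
[4] 0x17->0x02 len=6 : 0b 8a 83 4e 02 46
[5] 0x0a->0x15 len=4 : 64 83 4e 02
query mem[0x10]=0x74, mem[0x07]=0x46, mem[0x18]=0x02, mem[0x12]=0x64, mem[0x16]=0x83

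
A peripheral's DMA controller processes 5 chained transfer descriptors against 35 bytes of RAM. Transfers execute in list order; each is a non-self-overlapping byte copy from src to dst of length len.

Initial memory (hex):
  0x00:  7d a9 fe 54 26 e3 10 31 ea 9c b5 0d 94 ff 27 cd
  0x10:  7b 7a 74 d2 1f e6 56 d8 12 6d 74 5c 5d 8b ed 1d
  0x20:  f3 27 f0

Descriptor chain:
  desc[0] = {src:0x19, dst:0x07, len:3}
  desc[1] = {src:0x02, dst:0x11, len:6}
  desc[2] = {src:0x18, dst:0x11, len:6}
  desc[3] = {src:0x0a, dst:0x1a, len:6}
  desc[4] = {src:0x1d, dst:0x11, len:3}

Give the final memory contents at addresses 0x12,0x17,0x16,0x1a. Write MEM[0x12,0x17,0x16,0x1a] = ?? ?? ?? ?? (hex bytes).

[0] 0x19->0x07 len=3 : 6d 74 5c
[1] 0x02->0x11 len=6 : fe 54 26 e3 10 6d
[2] 0x18->0x11 len=6 : 12 6d 74 5c 5d 8b
[3] 0x0a->0x1a len=6 : b5 0d 94 ff 27 cd
[4] 0x1d->0x11 len=3 : ff 27 cd
query mem[0x12]=0x27, mem[0x17]=0xd8, mem[0x16]=0x8b, mem[0x1a]=0xb5

MEM[0x12,0x17,0x16,0x1a] = 27 d8 8b b5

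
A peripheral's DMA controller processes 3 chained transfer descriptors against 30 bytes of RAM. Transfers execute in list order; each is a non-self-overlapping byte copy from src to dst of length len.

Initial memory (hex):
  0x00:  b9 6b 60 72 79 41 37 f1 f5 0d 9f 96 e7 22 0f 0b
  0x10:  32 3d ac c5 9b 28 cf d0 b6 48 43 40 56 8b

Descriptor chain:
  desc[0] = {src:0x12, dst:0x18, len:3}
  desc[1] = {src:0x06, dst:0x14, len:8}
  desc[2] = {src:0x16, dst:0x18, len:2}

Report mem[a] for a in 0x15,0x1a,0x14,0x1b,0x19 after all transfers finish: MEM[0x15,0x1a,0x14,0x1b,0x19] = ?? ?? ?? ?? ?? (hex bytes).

MEM[0x15,0x1a,0x14,0x1b,0x19] = f1 e7 37 22 0d

D0: mem[0x18..0x1a] <- [ac c5 9b]
D1: mem[0x14..0x1b] <- [37 f1 f5 0d 9f 96 e7 22]
D2: mem[0x18..0x19] <- [f5 0d]
query mem[0x15]=0xf1, mem[0x1a]=0xe7, mem[0x14]=0x37, mem[0x1b]=0x22, mem[0x19]=0x0d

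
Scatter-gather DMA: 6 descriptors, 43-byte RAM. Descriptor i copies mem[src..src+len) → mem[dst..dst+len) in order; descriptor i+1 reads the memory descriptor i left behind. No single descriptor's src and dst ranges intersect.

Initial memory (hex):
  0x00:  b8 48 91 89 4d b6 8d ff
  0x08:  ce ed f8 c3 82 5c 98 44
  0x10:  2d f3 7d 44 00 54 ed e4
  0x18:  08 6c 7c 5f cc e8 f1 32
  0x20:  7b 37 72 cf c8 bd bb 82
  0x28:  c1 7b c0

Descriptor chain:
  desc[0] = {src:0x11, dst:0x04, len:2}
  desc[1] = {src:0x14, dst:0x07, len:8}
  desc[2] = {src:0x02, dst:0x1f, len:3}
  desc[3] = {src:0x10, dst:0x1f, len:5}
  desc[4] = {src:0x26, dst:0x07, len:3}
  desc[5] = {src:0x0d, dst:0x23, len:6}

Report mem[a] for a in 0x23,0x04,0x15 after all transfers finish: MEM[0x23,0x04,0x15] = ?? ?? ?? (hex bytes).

[0] 0x11->0x04 len=2 : f3 7d
[1] 0x14->0x07 len=8 : 00 54 ed e4 08 6c 7c 5f
[2] 0x02->0x1f len=3 : 91 89 f3
[3] 0x10->0x1f len=5 : 2d f3 7d 44 00
[4] 0x26->0x07 len=3 : bb 82 c1
[5] 0x0d->0x23 len=6 : 7c 5f 44 2d f3 7d
query mem[0x23]=0x7c, mem[0x04]=0xf3, mem[0x15]=0x54

MEM[0x23,0x04,0x15] = 7c f3 54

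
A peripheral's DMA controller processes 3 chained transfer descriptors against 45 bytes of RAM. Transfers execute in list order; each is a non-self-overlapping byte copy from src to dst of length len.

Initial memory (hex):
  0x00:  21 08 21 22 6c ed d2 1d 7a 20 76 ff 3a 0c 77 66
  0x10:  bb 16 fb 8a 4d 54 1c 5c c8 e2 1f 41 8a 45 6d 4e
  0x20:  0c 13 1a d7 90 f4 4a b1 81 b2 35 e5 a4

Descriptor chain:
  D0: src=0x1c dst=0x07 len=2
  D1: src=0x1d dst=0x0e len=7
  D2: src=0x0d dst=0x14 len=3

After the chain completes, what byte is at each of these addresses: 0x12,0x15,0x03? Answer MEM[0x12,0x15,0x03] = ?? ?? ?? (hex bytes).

  after D0: wrote 2B at 0x07 = 8a45
  after D1: wrote 7B at 0x0e = 456d4e0c131ad7
  after D2: wrote 3B at 0x14 = 0c456d
query mem[0x12]=0x13, mem[0x15]=0x45, mem[0x03]=0x22

MEM[0x12,0x15,0x03] = 13 45 22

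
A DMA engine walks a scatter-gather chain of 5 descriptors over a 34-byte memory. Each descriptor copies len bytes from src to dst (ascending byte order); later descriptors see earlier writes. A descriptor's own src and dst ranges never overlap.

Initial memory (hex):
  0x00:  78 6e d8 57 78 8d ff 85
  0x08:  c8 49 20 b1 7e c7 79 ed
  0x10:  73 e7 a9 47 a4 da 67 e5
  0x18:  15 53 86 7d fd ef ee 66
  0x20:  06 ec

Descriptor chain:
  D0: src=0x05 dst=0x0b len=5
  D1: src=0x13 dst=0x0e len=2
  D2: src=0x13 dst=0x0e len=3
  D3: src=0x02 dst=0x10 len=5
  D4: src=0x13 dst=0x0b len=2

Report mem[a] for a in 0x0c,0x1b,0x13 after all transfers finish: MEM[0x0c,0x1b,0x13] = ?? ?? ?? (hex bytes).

[0] 0x05->0x0b len=5 : 8d ff 85 c8 49
[1] 0x13->0x0e len=2 : 47 a4
[2] 0x13->0x0e len=3 : 47 a4 da
[3] 0x02->0x10 len=5 : d8 57 78 8d ff
[4] 0x13->0x0b len=2 : 8d ff
query mem[0x0c]=0xff, mem[0x1b]=0x7d, mem[0x13]=0x8d

MEM[0x0c,0x1b,0x13] = ff 7d 8d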